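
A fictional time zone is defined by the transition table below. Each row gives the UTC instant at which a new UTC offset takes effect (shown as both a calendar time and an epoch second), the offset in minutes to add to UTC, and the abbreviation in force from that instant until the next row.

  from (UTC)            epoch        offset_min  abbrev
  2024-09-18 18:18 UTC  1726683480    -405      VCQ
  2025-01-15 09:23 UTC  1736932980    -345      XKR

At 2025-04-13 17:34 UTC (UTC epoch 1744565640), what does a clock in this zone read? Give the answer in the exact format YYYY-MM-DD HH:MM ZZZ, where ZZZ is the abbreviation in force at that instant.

Query: 2025-04-13 17:34 UTC
Rule 2/2 (XKR, -05:45): 2025-01-15 09:23 UTC ≤ query < +∞
17·60 + 34 - 345 = 709 min
709 = 0·1440 + 709; 709 = 11·60 + 49 → 11:49, same day
→ 2025-04-13 11:49 XKR

2025-04-13 11:49 XKR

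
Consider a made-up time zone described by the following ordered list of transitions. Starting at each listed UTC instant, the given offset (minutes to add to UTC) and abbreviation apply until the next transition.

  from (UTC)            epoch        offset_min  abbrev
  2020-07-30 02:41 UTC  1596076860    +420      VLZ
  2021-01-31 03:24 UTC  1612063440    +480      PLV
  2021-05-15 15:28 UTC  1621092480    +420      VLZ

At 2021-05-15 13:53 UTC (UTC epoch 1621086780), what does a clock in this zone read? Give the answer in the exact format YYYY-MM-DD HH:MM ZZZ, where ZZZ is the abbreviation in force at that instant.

2021-05-15 21:53 PLV

Query: 2021-05-15 13:53 UTC
Rule 2/3 (PLV, +08:00): 2021-01-31 03:24 UTC ≤ query < 2021-05-15 15:28 UTC
13·60 + 53 + 480 = 1313 min
1313 = 0·1440 + 1313; 1313 = 21·60 + 53 → 21:53, same day
→ 2021-05-15 21:53 PLV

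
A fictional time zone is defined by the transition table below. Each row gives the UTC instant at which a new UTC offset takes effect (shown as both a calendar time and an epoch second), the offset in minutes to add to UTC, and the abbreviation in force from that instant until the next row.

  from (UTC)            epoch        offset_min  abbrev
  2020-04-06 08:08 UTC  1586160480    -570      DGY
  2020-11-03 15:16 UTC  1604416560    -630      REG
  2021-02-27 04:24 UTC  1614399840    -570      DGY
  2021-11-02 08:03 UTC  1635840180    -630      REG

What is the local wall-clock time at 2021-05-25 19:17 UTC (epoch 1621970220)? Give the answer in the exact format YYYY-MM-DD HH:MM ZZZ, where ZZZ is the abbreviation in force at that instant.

Query: 2021-05-25 19:17 UTC
Rule 3/4 (DGY, -09:30): 2021-02-27 04:24 UTC ≤ query < 2021-11-02 08:03 UTC
19·60 + 17 - 570 = 587 min
587 = 0·1440 + 587; 587 = 9·60 + 47 → 09:47, same day
→ 2021-05-25 09:47 DGY

2021-05-25 09:47 DGY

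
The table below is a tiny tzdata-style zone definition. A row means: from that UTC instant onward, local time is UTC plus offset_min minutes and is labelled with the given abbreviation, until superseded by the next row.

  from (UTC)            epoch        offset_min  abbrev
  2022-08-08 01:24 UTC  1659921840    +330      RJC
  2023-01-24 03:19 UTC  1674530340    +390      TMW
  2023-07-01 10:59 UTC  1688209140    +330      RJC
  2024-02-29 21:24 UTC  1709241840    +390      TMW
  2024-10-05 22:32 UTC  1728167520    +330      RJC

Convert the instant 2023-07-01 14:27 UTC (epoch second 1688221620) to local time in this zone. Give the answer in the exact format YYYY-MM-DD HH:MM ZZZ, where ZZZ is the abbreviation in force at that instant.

Query: 2023-07-01 14:27 UTC
Rule 3/5 (RJC, +05:30): 2023-07-01 10:59 UTC ≤ query < 2024-02-29 21:24 UTC
14·60 + 27 + 330 = 1197 min
1197 = 0·1440 + 1197; 1197 = 19·60 + 57 → 19:57, same day
→ 2023-07-01 19:57 RJC

2023-07-01 19:57 RJC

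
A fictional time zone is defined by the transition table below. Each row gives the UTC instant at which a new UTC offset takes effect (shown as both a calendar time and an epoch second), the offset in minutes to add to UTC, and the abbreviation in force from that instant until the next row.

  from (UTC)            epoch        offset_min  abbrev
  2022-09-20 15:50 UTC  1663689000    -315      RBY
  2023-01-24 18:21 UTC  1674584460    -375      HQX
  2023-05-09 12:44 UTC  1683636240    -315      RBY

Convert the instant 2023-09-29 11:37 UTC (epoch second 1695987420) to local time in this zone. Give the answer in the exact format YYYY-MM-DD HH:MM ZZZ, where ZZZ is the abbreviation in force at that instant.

Query: 2023-09-29 11:37 UTC
Rule 3/3 (RBY, -05:15): 2023-05-09 12:44 UTC ≤ query < +∞
11·60 + 37 - 315 = 382 min
382 = 0·1440 + 382; 382 = 6·60 + 22 → 06:22, same day
→ 2023-09-29 06:22 RBY

2023-09-29 06:22 RBY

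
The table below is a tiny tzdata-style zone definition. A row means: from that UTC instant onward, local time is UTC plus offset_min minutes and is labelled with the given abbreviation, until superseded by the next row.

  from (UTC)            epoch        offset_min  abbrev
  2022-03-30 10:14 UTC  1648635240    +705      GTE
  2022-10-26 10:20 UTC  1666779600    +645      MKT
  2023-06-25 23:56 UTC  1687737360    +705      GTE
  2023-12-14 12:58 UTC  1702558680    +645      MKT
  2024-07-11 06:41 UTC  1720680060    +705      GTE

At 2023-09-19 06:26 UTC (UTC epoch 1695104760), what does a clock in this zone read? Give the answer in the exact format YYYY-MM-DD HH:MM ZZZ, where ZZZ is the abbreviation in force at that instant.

2023-09-19 18:11 GTE

Query: 2023-09-19 06:26 UTC
Rule 3/5 (GTE, +11:45): 2023-06-25 23:56 UTC ≤ query < 2023-12-14 12:58 UTC
6·60 + 26 + 705 = 1091 min
1091 = 0·1440 + 1091; 1091 = 18·60 + 11 → 18:11, same day
→ 2023-09-19 18:11 GTE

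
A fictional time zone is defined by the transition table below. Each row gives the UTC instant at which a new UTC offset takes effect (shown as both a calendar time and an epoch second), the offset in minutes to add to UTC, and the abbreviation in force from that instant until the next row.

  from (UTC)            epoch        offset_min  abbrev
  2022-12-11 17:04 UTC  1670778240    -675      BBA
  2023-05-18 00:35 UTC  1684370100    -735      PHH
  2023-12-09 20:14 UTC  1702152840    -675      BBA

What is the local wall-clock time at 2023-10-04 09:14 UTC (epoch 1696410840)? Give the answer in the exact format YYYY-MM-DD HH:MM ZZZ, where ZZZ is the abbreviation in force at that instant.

2023-10-03 20:59 PHH

Query: 2023-10-04 09:14 UTC
Rule 2/3 (PHH, -12:15): 2023-05-18 00:35 UTC ≤ query < 2023-12-09 20:14 UTC
9·60 + 14 - 735 = -181 min
-181 = -1·1440 + 1259; 1259 = 20·60 + 59 → 20:59, 2023-10-04 - 1 day = 2023-10-03
→ 2023-10-03 20:59 PHH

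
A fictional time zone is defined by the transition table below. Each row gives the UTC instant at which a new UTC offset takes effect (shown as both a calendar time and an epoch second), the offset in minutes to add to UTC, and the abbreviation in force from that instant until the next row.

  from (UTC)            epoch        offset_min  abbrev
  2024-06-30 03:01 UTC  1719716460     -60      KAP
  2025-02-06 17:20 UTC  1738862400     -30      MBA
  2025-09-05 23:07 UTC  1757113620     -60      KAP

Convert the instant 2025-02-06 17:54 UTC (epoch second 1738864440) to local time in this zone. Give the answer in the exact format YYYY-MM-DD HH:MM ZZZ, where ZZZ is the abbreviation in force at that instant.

Query: 2025-02-06 17:54 UTC
Rule 2/3 (MBA, -00:30): 2025-02-06 17:20 UTC ≤ query < 2025-09-05 23:07 UTC
17·60 + 54 - 30 = 1044 min
1044 = 0·1440 + 1044; 1044 = 17·60 + 24 → 17:24, same day
→ 2025-02-06 17:24 MBA

2025-02-06 17:24 MBA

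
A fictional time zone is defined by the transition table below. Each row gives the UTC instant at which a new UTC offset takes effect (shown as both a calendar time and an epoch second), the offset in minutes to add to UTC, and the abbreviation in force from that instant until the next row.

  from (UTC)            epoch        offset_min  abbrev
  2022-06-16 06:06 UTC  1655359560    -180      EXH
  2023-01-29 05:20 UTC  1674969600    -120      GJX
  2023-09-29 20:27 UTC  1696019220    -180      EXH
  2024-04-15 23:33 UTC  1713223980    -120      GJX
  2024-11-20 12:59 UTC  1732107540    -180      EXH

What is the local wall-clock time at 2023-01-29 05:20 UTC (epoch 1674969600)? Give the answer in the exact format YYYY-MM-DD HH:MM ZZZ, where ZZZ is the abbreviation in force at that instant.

2023-01-29 03:20 GJX

Query: 2023-01-29 05:20 UTC
Rule 2/5 (GJX, -02:00): 2023-01-29 05:20 UTC ≤ query < 2023-09-29 20:27 UTC
5·60 + 20 - 120 = 200 min
200 = 0·1440 + 200; 200 = 3·60 + 20 → 03:20, same day
→ 2023-01-29 03:20 GJX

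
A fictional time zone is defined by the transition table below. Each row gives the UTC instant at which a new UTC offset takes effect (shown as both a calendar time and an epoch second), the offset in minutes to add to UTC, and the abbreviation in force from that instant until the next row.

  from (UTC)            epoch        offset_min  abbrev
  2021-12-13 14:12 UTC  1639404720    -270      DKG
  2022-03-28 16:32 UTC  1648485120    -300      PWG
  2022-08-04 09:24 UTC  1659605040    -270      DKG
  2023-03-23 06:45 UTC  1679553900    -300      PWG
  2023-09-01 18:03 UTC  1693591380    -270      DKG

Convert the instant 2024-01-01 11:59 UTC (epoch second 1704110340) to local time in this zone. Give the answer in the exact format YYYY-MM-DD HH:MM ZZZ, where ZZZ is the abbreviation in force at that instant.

2024-01-01 07:29 DKG

Query: 2024-01-01 11:59 UTC
Rule 5/5 (DKG, -04:30): 2023-09-01 18:03 UTC ≤ query < +∞
11·60 + 59 - 270 = 449 min
449 = 0·1440 + 449; 449 = 7·60 + 29 → 07:29, same day
→ 2024-01-01 07:29 DKG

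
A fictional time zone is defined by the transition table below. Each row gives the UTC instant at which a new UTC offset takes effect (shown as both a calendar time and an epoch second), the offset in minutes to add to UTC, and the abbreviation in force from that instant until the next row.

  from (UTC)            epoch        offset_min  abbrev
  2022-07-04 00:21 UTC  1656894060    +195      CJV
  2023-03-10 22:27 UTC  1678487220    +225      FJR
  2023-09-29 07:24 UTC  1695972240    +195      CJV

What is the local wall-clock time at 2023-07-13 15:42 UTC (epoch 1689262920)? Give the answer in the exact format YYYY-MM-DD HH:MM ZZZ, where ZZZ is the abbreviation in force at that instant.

2023-07-13 19:27 FJR

Query: 2023-07-13 15:42 UTC
Rule 2/3 (FJR, +03:45): 2023-03-10 22:27 UTC ≤ query < 2023-09-29 07:24 UTC
15·60 + 42 + 225 = 1167 min
1167 = 0·1440 + 1167; 1167 = 19·60 + 27 → 19:27, same day
→ 2023-07-13 19:27 FJR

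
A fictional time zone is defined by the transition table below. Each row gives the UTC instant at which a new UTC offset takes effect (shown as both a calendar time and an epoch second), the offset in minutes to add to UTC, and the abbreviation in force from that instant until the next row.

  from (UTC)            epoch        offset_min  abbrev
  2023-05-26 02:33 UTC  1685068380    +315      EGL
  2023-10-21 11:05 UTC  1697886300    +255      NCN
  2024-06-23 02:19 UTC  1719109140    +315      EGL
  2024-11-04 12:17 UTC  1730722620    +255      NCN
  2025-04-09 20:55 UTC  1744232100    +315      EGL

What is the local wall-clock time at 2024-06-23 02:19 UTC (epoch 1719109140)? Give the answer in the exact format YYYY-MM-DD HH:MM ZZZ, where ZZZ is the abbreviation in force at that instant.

2024-06-23 07:34 EGL

Query: 2024-06-23 02:19 UTC
Rule 3/5 (EGL, +05:15): 2024-06-23 02:19 UTC ≤ query < 2024-11-04 12:17 UTC
2·60 + 19 + 315 = 454 min
454 = 0·1440 + 454; 454 = 7·60 + 34 → 07:34, same day
→ 2024-06-23 07:34 EGL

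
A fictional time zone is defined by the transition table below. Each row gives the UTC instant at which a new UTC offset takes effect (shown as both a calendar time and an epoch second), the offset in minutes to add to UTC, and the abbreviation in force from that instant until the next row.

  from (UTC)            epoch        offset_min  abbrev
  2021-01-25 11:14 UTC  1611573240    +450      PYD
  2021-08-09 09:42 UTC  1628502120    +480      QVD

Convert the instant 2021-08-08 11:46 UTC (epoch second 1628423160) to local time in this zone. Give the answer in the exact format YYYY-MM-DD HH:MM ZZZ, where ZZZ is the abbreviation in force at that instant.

2021-08-08 19:16 PYD

Query: 2021-08-08 11:46 UTC
Rule 1/2 (PYD, +07:30): 2021-01-25 11:14 UTC ≤ query < 2021-08-09 09:42 UTC
11·60 + 46 + 450 = 1156 min
1156 = 0·1440 + 1156; 1156 = 19·60 + 16 → 19:16, same day
→ 2021-08-08 19:16 PYD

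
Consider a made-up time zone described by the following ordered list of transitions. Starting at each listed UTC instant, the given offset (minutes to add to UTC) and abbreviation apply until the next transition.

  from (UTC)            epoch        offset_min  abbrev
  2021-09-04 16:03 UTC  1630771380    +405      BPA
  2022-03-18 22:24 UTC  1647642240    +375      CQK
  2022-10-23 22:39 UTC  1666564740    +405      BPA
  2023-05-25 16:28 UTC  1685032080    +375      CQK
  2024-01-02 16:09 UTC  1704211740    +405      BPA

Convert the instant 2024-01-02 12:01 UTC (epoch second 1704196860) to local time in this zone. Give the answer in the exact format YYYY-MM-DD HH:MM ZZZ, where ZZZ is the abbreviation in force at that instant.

Query: 2024-01-02 12:01 UTC
Rule 4/5 (CQK, +06:15): 2023-05-25 16:28 UTC ≤ query < 2024-01-02 16:09 UTC
12·60 + 1 + 375 = 1096 min
1096 = 0·1440 + 1096; 1096 = 18·60 + 16 → 18:16, same day
→ 2024-01-02 18:16 CQK

2024-01-02 18:16 CQK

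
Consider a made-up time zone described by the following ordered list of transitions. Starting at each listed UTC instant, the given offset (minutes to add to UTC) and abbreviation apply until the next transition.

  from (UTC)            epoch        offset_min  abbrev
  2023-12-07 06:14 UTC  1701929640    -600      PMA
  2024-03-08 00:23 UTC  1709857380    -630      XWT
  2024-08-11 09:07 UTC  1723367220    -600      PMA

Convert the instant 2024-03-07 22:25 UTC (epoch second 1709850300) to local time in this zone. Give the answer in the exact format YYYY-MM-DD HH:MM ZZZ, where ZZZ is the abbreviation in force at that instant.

2024-03-07 12:25 PMA

Query: 2024-03-07 22:25 UTC
Rule 1/3 (PMA, -10:00): 2023-12-07 06:14 UTC ≤ query < 2024-03-08 00:23 UTC
22·60 + 25 - 600 = 745 min
745 = 0·1440 + 745; 745 = 12·60 + 25 → 12:25, same day
→ 2024-03-07 12:25 PMA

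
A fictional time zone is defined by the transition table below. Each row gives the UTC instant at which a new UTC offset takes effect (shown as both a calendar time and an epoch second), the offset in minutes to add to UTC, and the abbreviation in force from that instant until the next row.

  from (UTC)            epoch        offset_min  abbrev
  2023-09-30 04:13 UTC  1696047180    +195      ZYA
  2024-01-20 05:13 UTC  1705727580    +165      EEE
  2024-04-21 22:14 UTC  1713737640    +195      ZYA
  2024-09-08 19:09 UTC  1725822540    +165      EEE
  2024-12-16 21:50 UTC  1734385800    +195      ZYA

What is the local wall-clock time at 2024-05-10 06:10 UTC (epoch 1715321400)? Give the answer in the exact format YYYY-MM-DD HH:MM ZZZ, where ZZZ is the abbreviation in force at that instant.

2024-05-10 09:25 ZYA

Query: 2024-05-10 06:10 UTC
Rule 3/5 (ZYA, +03:15): 2024-04-21 22:14 UTC ≤ query < 2024-09-08 19:09 UTC
6·60 + 10 + 195 = 565 min
565 = 0·1440 + 565; 565 = 9·60 + 25 → 09:25, same day
→ 2024-05-10 09:25 ZYA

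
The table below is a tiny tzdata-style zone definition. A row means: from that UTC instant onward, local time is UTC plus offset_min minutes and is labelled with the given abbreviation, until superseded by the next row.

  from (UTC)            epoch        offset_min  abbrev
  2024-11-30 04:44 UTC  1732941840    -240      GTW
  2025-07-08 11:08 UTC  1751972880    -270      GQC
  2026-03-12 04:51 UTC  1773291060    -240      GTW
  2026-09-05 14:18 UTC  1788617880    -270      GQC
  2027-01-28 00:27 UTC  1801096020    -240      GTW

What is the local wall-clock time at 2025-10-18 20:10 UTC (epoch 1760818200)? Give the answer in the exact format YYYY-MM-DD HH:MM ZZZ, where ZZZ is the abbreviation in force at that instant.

Query: 2025-10-18 20:10 UTC
Rule 2/5 (GQC, -04:30): 2025-07-08 11:08 UTC ≤ query < 2026-03-12 04:51 UTC
20·60 + 10 - 270 = 940 min
940 = 0·1440 + 940; 940 = 15·60 + 40 → 15:40, same day
→ 2025-10-18 15:40 GQC

2025-10-18 15:40 GQC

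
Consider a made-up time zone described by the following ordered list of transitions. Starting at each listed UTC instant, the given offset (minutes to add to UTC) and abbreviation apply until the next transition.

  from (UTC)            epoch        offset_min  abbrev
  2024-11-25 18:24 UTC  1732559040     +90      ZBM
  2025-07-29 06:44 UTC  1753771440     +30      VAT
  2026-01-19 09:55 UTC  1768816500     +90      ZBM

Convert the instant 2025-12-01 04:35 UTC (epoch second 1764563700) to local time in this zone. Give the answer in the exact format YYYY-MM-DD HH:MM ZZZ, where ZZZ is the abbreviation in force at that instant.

Query: 2025-12-01 04:35 UTC
Rule 2/3 (VAT, +00:30): 2025-07-29 06:44 UTC ≤ query < 2026-01-19 09:55 UTC
4·60 + 35 + 30 = 305 min
305 = 0·1440 + 305; 305 = 5·60 + 5 → 05:05, same day
→ 2025-12-01 05:05 VAT

2025-12-01 05:05 VAT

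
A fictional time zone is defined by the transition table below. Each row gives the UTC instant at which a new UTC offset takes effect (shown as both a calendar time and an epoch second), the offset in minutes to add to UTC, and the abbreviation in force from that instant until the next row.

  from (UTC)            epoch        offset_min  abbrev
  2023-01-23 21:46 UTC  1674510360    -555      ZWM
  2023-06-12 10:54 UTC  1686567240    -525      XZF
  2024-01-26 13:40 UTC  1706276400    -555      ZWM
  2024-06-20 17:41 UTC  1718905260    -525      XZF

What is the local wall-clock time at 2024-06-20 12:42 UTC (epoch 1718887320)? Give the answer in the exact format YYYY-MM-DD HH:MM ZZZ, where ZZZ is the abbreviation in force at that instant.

Query: 2024-06-20 12:42 UTC
Rule 3/4 (ZWM, -09:15): 2024-01-26 13:40 UTC ≤ query < 2024-06-20 17:41 UTC
12·60 + 42 - 555 = 207 min
207 = 0·1440 + 207; 207 = 3·60 + 27 → 03:27, same day
→ 2024-06-20 03:27 ZWM

2024-06-20 03:27 ZWM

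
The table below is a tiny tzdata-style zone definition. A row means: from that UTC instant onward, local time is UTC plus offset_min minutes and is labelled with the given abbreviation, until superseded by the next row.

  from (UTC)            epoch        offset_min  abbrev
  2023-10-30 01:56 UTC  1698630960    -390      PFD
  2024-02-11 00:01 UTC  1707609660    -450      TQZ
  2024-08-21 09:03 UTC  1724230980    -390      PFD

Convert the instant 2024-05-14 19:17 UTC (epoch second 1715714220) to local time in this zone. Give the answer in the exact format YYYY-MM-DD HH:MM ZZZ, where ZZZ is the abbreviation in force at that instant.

Query: 2024-05-14 19:17 UTC
Rule 2/3 (TQZ, -07:30): 2024-02-11 00:01 UTC ≤ query < 2024-08-21 09:03 UTC
19·60 + 17 - 450 = 707 min
707 = 0·1440 + 707; 707 = 11·60 + 47 → 11:47, same day
→ 2024-05-14 11:47 TQZ

2024-05-14 11:47 TQZ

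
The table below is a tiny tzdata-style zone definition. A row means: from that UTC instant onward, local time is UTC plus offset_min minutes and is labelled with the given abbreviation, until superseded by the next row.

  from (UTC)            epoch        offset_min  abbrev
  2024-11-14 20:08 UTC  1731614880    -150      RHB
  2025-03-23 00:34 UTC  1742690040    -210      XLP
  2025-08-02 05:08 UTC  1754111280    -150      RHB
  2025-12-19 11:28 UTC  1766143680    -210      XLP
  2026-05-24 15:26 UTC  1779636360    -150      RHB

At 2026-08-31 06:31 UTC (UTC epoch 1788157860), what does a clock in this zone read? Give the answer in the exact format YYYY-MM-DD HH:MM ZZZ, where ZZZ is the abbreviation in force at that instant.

Query: 2026-08-31 06:31 UTC
Rule 5/5 (RHB, -02:30): 2026-05-24 15:26 UTC ≤ query < +∞
6·60 + 31 - 150 = 241 min
241 = 0·1440 + 241; 241 = 4·60 + 1 → 04:01, same day
→ 2026-08-31 04:01 RHB

2026-08-31 04:01 RHB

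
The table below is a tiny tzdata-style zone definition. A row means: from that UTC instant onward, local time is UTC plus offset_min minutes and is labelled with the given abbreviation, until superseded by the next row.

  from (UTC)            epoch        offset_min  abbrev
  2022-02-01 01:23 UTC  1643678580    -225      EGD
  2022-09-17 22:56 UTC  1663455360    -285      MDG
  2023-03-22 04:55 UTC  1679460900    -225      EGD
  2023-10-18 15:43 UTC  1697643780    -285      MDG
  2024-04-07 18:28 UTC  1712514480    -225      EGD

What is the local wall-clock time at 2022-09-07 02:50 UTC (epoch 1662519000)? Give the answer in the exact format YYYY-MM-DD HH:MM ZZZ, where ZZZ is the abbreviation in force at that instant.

2022-09-06 23:05 EGD

Query: 2022-09-07 02:50 UTC
Rule 1/5 (EGD, -03:45): 2022-02-01 01:23 UTC ≤ query < 2022-09-17 22:56 UTC
2·60 + 50 - 225 = -55 min
-55 = -1·1440 + 1385; 1385 = 23·60 + 5 → 23:05, 2022-09-07 - 1 day = 2022-09-06
→ 2022-09-06 23:05 EGD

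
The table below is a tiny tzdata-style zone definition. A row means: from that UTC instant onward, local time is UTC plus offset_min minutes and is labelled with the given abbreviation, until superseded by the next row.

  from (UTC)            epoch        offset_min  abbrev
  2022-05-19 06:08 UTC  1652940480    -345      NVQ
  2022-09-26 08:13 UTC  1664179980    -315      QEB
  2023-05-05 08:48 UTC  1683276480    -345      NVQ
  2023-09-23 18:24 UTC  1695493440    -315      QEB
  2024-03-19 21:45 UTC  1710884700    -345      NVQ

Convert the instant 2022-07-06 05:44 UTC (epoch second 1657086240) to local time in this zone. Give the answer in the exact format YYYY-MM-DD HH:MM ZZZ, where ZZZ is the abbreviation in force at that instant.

2022-07-05 23:59 NVQ

Query: 2022-07-06 05:44 UTC
Rule 1/5 (NVQ, -05:45): 2022-05-19 06:08 UTC ≤ query < 2022-09-26 08:13 UTC
5·60 + 44 - 345 = -1 min
-1 = -1·1440 + 1439; 1439 = 23·60 + 59 → 23:59, 2022-07-06 - 1 day = 2022-07-05
→ 2022-07-05 23:59 NVQ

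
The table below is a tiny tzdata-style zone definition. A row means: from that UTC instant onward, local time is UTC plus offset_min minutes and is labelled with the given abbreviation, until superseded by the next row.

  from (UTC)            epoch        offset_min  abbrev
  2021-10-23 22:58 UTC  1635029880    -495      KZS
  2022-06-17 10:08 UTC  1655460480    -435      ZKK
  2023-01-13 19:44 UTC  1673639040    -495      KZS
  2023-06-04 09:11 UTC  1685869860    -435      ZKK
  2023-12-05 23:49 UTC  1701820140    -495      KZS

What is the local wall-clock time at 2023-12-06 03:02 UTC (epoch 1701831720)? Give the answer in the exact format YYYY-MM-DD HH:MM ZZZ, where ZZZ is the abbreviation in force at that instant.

Query: 2023-12-06 03:02 UTC
Rule 5/5 (KZS, -08:15): 2023-12-05 23:49 UTC ≤ query < +∞
3·60 + 2 - 495 = -313 min
-313 = -1·1440 + 1127; 1127 = 18·60 + 47 → 18:47, 2023-12-06 - 1 day = 2023-12-05
→ 2023-12-05 18:47 KZS

2023-12-05 18:47 KZS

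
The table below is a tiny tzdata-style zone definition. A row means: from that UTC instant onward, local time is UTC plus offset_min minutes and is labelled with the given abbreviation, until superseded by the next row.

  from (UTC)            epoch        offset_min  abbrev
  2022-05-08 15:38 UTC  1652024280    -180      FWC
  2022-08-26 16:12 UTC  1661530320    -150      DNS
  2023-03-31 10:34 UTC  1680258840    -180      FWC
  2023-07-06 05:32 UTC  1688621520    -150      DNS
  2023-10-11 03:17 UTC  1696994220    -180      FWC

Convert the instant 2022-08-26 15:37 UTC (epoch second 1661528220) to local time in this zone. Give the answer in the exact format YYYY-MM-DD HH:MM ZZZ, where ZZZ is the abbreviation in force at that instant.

Query: 2022-08-26 15:37 UTC
Rule 1/5 (FWC, -03:00): 2022-05-08 15:38 UTC ≤ query < 2022-08-26 16:12 UTC
15·60 + 37 - 180 = 757 min
757 = 0·1440 + 757; 757 = 12·60 + 37 → 12:37, same day
→ 2022-08-26 12:37 FWC

2022-08-26 12:37 FWC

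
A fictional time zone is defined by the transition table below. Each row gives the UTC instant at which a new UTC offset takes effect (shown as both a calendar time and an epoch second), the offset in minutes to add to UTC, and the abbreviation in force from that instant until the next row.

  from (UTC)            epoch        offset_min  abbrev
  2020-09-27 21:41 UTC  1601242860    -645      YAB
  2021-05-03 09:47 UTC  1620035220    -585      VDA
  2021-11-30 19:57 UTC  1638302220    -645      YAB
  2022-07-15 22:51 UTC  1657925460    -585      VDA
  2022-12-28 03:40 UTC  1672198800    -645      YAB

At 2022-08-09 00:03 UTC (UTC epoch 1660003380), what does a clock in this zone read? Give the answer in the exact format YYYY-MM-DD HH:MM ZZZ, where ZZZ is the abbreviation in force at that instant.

2022-08-08 14:18 VDA

Query: 2022-08-09 00:03 UTC
Rule 4/5 (VDA, -09:45): 2022-07-15 22:51 UTC ≤ query < 2022-12-28 03:40 UTC
0·60 + 3 - 585 = -582 min
-582 = -1·1440 + 858; 858 = 14·60 + 18 → 14:18, 2022-08-09 - 1 day = 2022-08-08
→ 2022-08-08 14:18 VDA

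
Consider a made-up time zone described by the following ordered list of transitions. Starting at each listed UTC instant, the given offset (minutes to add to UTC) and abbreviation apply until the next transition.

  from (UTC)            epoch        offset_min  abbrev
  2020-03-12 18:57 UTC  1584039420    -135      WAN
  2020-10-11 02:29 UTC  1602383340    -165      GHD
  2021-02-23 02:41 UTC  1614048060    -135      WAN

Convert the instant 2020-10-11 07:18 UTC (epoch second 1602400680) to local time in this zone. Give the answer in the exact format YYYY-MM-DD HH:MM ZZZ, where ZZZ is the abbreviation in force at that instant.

Query: 2020-10-11 07:18 UTC
Rule 2/3 (GHD, -02:45): 2020-10-11 02:29 UTC ≤ query < 2021-02-23 02:41 UTC
7·60 + 18 - 165 = 273 min
273 = 0·1440 + 273; 273 = 4·60 + 33 → 04:33, same day
→ 2020-10-11 04:33 GHD

2020-10-11 04:33 GHD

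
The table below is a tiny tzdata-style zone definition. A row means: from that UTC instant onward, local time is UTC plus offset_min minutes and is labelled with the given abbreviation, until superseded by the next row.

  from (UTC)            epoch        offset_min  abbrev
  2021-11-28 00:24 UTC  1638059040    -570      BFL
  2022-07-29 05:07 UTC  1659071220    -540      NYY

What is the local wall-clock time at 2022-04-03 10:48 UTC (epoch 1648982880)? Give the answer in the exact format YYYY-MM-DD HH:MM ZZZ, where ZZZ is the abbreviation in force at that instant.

2022-04-03 01:18 BFL

Query: 2022-04-03 10:48 UTC
Rule 1/2 (BFL, -09:30): 2021-11-28 00:24 UTC ≤ query < 2022-07-29 05:07 UTC
10·60 + 48 - 570 = 78 min
78 = 0·1440 + 78; 78 = 1·60 + 18 → 01:18, same day
→ 2022-04-03 01:18 BFL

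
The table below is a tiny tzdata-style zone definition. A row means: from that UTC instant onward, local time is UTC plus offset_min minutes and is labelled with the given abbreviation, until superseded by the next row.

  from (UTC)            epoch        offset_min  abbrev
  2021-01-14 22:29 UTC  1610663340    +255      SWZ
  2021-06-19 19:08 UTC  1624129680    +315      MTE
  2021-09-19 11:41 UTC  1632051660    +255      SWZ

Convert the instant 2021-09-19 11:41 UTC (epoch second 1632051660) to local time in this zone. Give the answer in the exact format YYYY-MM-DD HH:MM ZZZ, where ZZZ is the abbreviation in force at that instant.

Query: 2021-09-19 11:41 UTC
Rule 3/3 (SWZ, +04:15): 2021-09-19 11:41 UTC ≤ query < +∞
11·60 + 41 + 255 = 956 min
956 = 0·1440 + 956; 956 = 15·60 + 56 → 15:56, same day
→ 2021-09-19 15:56 SWZ

2021-09-19 15:56 SWZ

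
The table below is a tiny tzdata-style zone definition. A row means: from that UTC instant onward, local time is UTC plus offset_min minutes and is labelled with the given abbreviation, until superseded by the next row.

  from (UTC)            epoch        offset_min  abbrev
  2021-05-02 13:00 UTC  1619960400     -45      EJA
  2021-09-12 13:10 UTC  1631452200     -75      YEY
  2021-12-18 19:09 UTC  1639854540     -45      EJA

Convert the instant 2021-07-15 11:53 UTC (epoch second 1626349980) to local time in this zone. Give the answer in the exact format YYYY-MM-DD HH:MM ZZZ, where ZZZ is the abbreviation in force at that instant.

2021-07-15 11:08 EJA

Query: 2021-07-15 11:53 UTC
Rule 1/3 (EJA, -00:45): 2021-05-02 13:00 UTC ≤ query < 2021-09-12 13:10 UTC
11·60 + 53 - 45 = 668 min
668 = 0·1440 + 668; 668 = 11·60 + 8 → 11:08, same day
→ 2021-07-15 11:08 EJA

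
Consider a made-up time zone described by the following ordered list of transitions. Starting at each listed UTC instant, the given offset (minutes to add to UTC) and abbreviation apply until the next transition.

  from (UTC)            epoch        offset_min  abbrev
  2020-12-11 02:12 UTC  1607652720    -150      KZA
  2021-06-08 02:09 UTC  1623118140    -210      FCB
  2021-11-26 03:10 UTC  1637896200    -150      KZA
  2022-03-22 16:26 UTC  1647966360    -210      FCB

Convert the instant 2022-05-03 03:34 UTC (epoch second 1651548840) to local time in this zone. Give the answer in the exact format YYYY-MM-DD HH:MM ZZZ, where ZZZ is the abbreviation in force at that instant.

2022-05-03 00:04 FCB

Query: 2022-05-03 03:34 UTC
Rule 4/4 (FCB, -03:30): 2022-03-22 16:26 UTC ≤ query < +∞
3·60 + 34 - 210 = 4 min
4 = 0·1440 + 4; 4 = 0·60 + 4 → 00:04, same day
→ 2022-05-03 00:04 FCB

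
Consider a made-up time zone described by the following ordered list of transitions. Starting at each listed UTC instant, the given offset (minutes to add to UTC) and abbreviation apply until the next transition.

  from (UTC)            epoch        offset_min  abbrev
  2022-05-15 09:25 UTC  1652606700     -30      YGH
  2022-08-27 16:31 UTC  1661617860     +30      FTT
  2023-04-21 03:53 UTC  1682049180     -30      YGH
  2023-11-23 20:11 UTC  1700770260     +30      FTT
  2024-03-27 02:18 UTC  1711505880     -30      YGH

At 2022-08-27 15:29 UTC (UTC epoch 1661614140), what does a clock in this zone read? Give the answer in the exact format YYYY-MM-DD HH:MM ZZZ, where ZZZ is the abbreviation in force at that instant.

2022-08-27 14:59 YGH

Query: 2022-08-27 15:29 UTC
Rule 1/5 (YGH, -00:30): 2022-05-15 09:25 UTC ≤ query < 2022-08-27 16:31 UTC
15·60 + 29 - 30 = 899 min
899 = 0·1440 + 899; 899 = 14·60 + 59 → 14:59, same day
→ 2022-08-27 14:59 YGH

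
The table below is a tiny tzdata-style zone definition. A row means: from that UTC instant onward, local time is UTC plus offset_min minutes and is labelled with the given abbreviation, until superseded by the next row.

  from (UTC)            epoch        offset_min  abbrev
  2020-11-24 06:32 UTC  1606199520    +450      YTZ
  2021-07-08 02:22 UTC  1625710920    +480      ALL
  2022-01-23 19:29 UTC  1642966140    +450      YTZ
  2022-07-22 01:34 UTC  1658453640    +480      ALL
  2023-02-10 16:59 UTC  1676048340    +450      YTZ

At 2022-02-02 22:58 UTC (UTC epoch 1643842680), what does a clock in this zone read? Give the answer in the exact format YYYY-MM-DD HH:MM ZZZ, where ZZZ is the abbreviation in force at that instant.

2022-02-03 06:28 YTZ

Query: 2022-02-02 22:58 UTC
Rule 3/5 (YTZ, +07:30): 2022-01-23 19:29 UTC ≤ query < 2022-07-22 01:34 UTC
22·60 + 58 + 450 = 1828 min
1828 = 1·1440 + 388; 388 = 6·60 + 28 → 06:28, 2022-02-02 + 1 day = 2022-02-03
→ 2022-02-03 06:28 YTZ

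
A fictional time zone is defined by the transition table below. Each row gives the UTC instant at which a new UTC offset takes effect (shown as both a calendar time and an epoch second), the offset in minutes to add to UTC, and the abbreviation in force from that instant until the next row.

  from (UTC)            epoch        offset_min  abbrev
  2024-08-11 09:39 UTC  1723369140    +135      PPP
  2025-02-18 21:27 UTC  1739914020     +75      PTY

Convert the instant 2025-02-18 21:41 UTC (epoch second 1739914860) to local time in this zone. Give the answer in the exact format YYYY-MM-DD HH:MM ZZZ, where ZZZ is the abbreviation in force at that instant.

2025-02-18 22:56 PTY

Query: 2025-02-18 21:41 UTC
Rule 2/2 (PTY, +01:15): 2025-02-18 21:27 UTC ≤ query < +∞
21·60 + 41 + 75 = 1376 min
1376 = 0·1440 + 1376; 1376 = 22·60 + 56 → 22:56, same day
→ 2025-02-18 22:56 PTY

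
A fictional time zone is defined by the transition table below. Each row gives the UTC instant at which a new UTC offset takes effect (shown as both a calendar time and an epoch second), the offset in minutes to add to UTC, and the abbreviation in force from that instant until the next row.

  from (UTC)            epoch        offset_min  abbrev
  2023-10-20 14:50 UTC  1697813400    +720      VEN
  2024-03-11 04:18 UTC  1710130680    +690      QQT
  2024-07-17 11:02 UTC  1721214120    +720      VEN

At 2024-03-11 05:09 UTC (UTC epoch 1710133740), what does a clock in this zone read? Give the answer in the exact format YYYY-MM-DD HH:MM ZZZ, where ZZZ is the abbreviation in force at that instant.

Query: 2024-03-11 05:09 UTC
Rule 2/3 (QQT, +11:30): 2024-03-11 04:18 UTC ≤ query < 2024-07-17 11:02 UTC
5·60 + 9 + 690 = 999 min
999 = 0·1440 + 999; 999 = 16·60 + 39 → 16:39, same day
→ 2024-03-11 16:39 QQT

2024-03-11 16:39 QQT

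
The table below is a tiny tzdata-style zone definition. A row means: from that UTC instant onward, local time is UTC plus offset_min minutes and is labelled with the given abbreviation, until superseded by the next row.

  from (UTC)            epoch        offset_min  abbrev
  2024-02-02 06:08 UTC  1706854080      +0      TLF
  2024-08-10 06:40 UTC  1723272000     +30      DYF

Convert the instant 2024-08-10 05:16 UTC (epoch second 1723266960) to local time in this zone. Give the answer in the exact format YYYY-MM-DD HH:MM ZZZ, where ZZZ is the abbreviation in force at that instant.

Query: 2024-08-10 05:16 UTC
Rule 1/2 (TLF, +00:00): 2024-02-02 06:08 UTC ≤ query < 2024-08-10 06:40 UTC
5·60 + 16 + 0 = 316 min
316 = 0·1440 + 316; 316 = 5·60 + 16 → 05:16, same day
→ 2024-08-10 05:16 TLF

2024-08-10 05:16 TLF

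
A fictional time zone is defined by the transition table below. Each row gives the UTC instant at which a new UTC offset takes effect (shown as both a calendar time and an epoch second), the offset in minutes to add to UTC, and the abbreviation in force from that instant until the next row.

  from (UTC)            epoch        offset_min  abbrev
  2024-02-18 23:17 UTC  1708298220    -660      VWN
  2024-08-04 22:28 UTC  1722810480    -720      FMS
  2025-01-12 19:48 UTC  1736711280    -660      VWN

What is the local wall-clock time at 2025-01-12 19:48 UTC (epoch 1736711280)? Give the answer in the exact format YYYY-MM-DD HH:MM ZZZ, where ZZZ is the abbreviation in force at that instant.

2025-01-12 08:48 VWN

Query: 2025-01-12 19:48 UTC
Rule 3/3 (VWN, -11:00): 2025-01-12 19:48 UTC ≤ query < +∞
19·60 + 48 - 660 = 528 min
528 = 0·1440 + 528; 528 = 8·60 + 48 → 08:48, same day
→ 2025-01-12 08:48 VWN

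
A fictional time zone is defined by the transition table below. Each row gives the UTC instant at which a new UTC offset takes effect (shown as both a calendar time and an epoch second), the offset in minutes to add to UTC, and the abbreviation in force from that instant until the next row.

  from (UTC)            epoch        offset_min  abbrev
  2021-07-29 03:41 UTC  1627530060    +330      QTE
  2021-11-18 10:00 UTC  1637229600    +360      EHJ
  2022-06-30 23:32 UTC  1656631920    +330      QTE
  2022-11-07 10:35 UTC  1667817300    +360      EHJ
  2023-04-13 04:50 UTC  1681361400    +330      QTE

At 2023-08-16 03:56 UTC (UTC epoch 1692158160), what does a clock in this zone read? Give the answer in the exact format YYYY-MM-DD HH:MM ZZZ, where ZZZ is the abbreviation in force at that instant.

Query: 2023-08-16 03:56 UTC
Rule 5/5 (QTE, +05:30): 2023-04-13 04:50 UTC ≤ query < +∞
3·60 + 56 + 330 = 566 min
566 = 0·1440 + 566; 566 = 9·60 + 26 → 09:26, same day
→ 2023-08-16 09:26 QTE

2023-08-16 09:26 QTE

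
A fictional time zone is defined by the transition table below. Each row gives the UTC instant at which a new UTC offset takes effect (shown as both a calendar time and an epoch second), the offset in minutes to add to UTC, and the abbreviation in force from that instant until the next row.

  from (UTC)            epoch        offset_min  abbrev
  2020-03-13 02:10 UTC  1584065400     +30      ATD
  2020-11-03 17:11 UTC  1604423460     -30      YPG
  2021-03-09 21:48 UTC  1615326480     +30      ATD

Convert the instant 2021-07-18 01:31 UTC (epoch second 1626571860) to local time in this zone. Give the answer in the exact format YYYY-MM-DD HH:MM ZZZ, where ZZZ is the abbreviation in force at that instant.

Query: 2021-07-18 01:31 UTC
Rule 3/3 (ATD, +00:30): 2021-03-09 21:48 UTC ≤ query < +∞
1·60 + 31 + 30 = 121 min
121 = 0·1440 + 121; 121 = 2·60 + 1 → 02:01, same day
→ 2021-07-18 02:01 ATD

2021-07-18 02:01 ATD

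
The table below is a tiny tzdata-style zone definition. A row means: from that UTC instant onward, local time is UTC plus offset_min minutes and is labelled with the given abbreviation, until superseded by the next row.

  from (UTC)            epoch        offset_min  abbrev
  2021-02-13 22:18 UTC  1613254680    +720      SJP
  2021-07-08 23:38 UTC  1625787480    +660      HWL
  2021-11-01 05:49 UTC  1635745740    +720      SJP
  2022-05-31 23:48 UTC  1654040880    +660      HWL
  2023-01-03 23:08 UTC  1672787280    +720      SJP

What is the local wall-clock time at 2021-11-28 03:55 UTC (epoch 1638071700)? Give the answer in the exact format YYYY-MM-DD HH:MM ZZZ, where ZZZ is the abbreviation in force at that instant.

Query: 2021-11-28 03:55 UTC
Rule 3/5 (SJP, +12:00): 2021-11-01 05:49 UTC ≤ query < 2022-05-31 23:48 UTC
3·60 + 55 + 720 = 955 min
955 = 0·1440 + 955; 955 = 15·60 + 55 → 15:55, same day
→ 2021-11-28 15:55 SJP

2021-11-28 15:55 SJP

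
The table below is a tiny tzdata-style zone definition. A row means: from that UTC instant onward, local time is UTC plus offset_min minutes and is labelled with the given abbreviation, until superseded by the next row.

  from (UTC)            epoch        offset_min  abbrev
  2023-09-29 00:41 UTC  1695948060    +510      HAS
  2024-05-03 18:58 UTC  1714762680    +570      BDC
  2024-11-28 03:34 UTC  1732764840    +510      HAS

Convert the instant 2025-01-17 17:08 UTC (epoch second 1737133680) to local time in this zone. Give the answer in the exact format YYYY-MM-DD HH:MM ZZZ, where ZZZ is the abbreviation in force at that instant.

2025-01-18 01:38 HAS

Query: 2025-01-17 17:08 UTC
Rule 3/3 (HAS, +08:30): 2024-11-28 03:34 UTC ≤ query < +∞
17·60 + 8 + 510 = 1538 min
1538 = 1·1440 + 98; 98 = 1·60 + 38 → 01:38, 2025-01-17 + 1 day = 2025-01-18
→ 2025-01-18 01:38 HAS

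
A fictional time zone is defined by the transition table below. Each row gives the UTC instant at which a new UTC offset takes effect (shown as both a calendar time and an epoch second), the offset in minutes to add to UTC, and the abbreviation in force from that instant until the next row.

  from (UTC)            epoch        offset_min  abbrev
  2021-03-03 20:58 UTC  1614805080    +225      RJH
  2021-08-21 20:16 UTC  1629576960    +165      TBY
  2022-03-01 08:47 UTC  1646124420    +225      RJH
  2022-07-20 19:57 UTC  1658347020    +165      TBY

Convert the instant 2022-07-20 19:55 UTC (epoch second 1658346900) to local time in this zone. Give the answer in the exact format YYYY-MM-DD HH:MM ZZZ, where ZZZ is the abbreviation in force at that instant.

Query: 2022-07-20 19:55 UTC
Rule 3/4 (RJH, +03:45): 2022-03-01 08:47 UTC ≤ query < 2022-07-20 19:57 UTC
19·60 + 55 + 225 = 1420 min
1420 = 0·1440 + 1420; 1420 = 23·60 + 40 → 23:40, same day
→ 2022-07-20 23:40 RJH

2022-07-20 23:40 RJH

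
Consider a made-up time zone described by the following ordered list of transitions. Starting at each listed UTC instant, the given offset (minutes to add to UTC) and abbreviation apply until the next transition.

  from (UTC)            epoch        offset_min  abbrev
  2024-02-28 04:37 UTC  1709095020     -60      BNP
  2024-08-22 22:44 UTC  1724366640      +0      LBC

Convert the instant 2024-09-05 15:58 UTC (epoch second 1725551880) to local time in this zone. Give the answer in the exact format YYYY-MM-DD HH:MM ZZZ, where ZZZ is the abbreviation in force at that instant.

2024-09-05 15:58 LBC

Query: 2024-09-05 15:58 UTC
Rule 2/2 (LBC, +00:00): 2024-08-22 22:44 UTC ≤ query < +∞
15·60 + 58 + 0 = 958 min
958 = 0·1440 + 958; 958 = 15·60 + 58 → 15:58, same day
→ 2024-09-05 15:58 LBC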